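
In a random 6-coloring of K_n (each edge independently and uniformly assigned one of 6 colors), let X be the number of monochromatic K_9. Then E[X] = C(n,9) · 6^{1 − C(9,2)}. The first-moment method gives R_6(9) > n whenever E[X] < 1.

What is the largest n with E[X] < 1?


We need C(n, 9) · 6^{1 − 36} < 1, i.e. C(n, 9) < 6^{36 − 1} = 1719070799748422591028658176.
Check values of n near the boundary:
  n = 4403: C(4403, 9) = 1699894433046281918452233150; 1699894433046281918452233150 < 1719070799748422591028658176? YES
  n = 4404: C(4404, 9) = 1703375445537161676647015880; 1703375445537161676647015880 < 1719070799748422591028658176? YES
  n = 4405: C(4405, 9) = 1706862792900636302463627150; 1706862792900636302463627150 < 1719070799748422591028658176? YES
  n = 4406: C(4406, 9) = 1710356485221788389505285700; 1710356485221788389505285700 < 1719070799748422591028658176? YES
  n = 4407: C(4407, 9) = 1713856532599459170657070050; 1713856532599459170657070050 < 1719070799748422591028658176? YES
  n = 4408: C(4408, 9) = 1717362945146264156457459600; 1717362945146264156457459600 < 1719070799748422591028658176? YES
  n = 4409: C(4409, 9) = 1720875732988608787686577131; 1720875732988608787686577131 < 1719070799748422591028658176? NO
  n = 4410: C(4410, 9) = 1724394906266704102180823710; 1724394906266704102180823710 < 1719070799748422591028658176? NO
The largest n with C(n, 9) < 1719070799748422591028658176 is n = 4408 (where E[X] = 35778394690547169926197075/35813974994758803979763712 ≈ 0.9990065). Hence R_6(9) > 4408, i.e. R_6(9) ≥ 4409.

Largest n = 4408; hence R_6(9) > 4408.


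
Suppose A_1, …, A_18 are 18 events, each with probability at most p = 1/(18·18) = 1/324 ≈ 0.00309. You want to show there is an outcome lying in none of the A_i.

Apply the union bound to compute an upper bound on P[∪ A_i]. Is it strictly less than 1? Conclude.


Union bound: P[∪_{i=1}^{18} A_i] ≤ Σ_i P[A_i] ≤ 18·p = 18·(1/324) = 1/18.
Numerically: 1/18 ≈ 0.05556.
Is 1/18 < 1? YES.
Since P[∪ A_i] ≤ 1/18 < 1, the complement has P[∩ A_i^c] ≥ 1 − 1/18 = 17/18 > 0, so some outcome avoids every A_i.

18·p = 1/18 ≈ 0.05556; existence CERTIFIED by the union bound.


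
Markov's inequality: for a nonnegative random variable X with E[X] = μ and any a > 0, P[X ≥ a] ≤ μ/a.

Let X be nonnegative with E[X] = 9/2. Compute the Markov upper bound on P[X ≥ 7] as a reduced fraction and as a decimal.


μ = E[X] = 9/2, a = 7.
Markov: P[X ≥ 7] ≤ μ/a = (9/2)/7 = 9/14.
Numerically: ≈ 0.64286.
(Since a = 7 > μ = 4.50000, the bound 9/14 is < 1 and informative.)

P[X ≥ 7] ≤ 9/14 ≈ 0.64286.


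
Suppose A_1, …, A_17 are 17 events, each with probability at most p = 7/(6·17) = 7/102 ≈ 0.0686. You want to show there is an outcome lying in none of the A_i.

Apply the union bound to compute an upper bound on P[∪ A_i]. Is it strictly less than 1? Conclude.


Union bound: P[∪_{i=1}^{17} A_i] ≤ Σ_i P[A_i] ≤ 17·p = 17·(7/102) = 7/6.
Numerically: 7/6 ≈ 1.1667.
Is 7/6 < 1? NO.
Since the bound 7/6 is ≥ 1, the union bound is uninformative here; it does NOT by itself certify existence.

17·p = 7/6 ≈ 1.1667; existence NOT certified by the union bound.


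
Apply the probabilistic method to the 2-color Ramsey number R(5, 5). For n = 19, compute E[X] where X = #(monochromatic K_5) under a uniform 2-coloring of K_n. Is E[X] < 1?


E[X] = C(19, 5) · 2^{1 − 10} = 11628 · 2^{−9} = 11628/512.
As a reduced fraction: E[X] = 2907/128 ≈ 22.710938.
Is E[X] < 1? NO.
Since E[X] ≥ 1, the first-moment bound is inconclusive at n = 19; it does NOT by itself certify R(5, 5) > 19.

E[X] = 2907/128 ≈ 22.710938; E[X] ≥ 1; first-moment method inconclusive here.


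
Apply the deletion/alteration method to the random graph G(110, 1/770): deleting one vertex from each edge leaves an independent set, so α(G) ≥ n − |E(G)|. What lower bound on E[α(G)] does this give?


E[|E(G)|] = C(110, 2)·p = 5995 · (1/770) = 109/14.
E[α(G)] ≥ n − E[|E(G)|] = 110 − 109/14 = 1431/14.
Numerically: ≈ 102.214286.
(This is only a lower bound; the true E[α(G)] may be larger.)

E[α(G)] ≥ 1431/14 ≈ 102.214286.


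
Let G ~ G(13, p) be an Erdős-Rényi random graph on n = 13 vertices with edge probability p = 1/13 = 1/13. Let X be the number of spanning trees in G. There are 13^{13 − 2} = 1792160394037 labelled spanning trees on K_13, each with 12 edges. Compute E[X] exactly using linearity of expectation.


K_13 has 13^{13 − 2} = 1792160394037 labelled spanning trees.
For each such spanning tree H, let X_H = 1 if all 12 edges of H are present in G. Then P[X_H = 1] = p^{12} = (1/13)^{12} = 1/23298085122481.
By linearity: E[X] = Σ_H E[X_H] = 1792160394037 · p^{12} = 1792160394037 · 1/23298085122481 = 1/13.
Numerically: E[X] ≈ 0.0769231.

E[X] = 1792160394037 · (1/13)^{12} = 1/13 ≈ 0.0769231.


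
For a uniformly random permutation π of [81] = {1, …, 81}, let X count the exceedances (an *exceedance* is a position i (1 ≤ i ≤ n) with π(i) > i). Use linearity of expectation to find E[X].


Write X = Σ_{i=1}^{81} X_i, where X_i = 1_{π(i) > i}.
For each fixed i, π(i) is uniform over {1, …, 81} (marginal of a uniform permutation), so P[π(i) > i] = (n − i)/n. Summing: Σ_{i=1}^{81} (n − i)/n = (0 + 1 + … + 80)/81 = 81(81 − 1)/(2·81) = (81 − 1)/2.
Hence E[X] = Σ_{i=1}^{81} (81 − i)/81 = 40 ≈ 40.00000.

E[X] = 40 = 40.00000.


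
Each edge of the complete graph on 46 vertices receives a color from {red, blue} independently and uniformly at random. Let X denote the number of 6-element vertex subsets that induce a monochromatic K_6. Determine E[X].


Let X = Σ_S X_S over the C(46, 6) = 9366819 subsets S of size 6, where X_S = 1 if the K_6 on S is monochromatic.
For a fixed S, the K_6 on S has C(6, 2) = 15 edges. P[all 15 edges red] = (1/2)^15, and likewise for blue, so P[monochromatic] = 2·(1/2)^15 = 2^{1 − 15} = 1/16384.
Summing: E[X] = C(46, 6) · 2^{1 − 15} = 9366819 · 1/16384 = 9366819/16384.
Numerically: E[X] ≈ 571.70526.

E[X] = C(46,6)·2^(1−C(6,2)) = 9366819/16384 ≈ 571.70526.


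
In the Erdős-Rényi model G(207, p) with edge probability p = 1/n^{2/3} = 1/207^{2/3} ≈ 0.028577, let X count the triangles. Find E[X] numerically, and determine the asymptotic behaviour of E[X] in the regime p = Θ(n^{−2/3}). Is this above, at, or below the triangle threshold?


Number of potential triangles: C(207, 3) = 1456935.
Each occurs with probability p³ ≈ (0.028577)³ ≈ 2.3337768e-05.
By linearity: E[X] = C(207, 3)·p³ ≈ 1456935 · 2.3337768e-05 ≈ 34.00161.
Since α = 2/3 < 1, p = c/n^{2/3} ≫ 1/n is above the triangle threshold p ~ 1/n. Asymptotically E[X] ~ (c³/6)·n^{3(1−α)} = (1³/6)·n^{1} → ∞; triangles are abundant w.h.p.

E[X] ≈ 34.00161; in regime p = Θ(1/n^{2/3}) E[X] diverges (above the triangle threshold p ~ 1/n).


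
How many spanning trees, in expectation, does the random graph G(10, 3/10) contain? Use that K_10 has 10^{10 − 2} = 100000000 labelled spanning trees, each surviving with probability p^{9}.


K_10 has 10^{10 − 2} = 100000000 labelled spanning trees.
For each such spanning tree H, let X_H = 1 if all 9 edges of H are present in G. Then P[X_H = 1] = p^{9} = (3/10)^{9} = 19683/1000000000.
By linearity of expectation: E[X] = Σ_H E[X_H] = 100000000 · p^{9} = 100000000 · 19683/1000000000 = 19683/10.
Numerically: E[X] ≈ 1968.3.

E[X] = 100000000 · (3/10)^{9} = 19683/10 ≈ 1968.3.


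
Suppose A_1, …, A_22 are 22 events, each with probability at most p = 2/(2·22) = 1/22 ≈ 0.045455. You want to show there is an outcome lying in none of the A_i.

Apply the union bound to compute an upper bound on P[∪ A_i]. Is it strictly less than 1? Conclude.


Union bound: P[∪_{i=1}^{22} A_i] ≤ Σ_i P[A_i] ≤ 22·p = 22·(1/22) = 1.
Numerically: 1 ≈ 1.000000.
Is 1 < 1? NO.
Since the bound 1 is ≥ 1, the union bound is uninformative here; it does NOT by itself certify existence.

22·p = 1 ≈ 1.000000; existence NOT certified by the union bound.


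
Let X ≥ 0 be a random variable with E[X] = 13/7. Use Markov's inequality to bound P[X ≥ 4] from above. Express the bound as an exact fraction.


μ = E[X] = 13/7, a = 4.
Markov: P[X ≥ 4] ≤ μ/a = (13/7)/4 = 13/28.
Numerically: ≈ 0.4643.
(Since a = 4 > μ = 1.8571, the bound 13/28 is < 1 and informative.)

P[X ≥ 4] ≤ 13/28 ≈ 0.4643.


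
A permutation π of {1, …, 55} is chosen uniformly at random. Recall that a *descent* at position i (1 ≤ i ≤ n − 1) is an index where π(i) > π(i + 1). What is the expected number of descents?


Write X = Σ X_I over i = 1, …, 54, with X_I the indicator of one descent.
There are 54 indicators.
For each fixed i, the pair (π(i), π(i+1)) is a uniformly random ordered pair of distinct values from {1, …, 55}; by symmetry P[π(i) > π(i+1)] = 1/2.
By linearity: E[X] = 54 · (1/2) = (55 − 1) · (1/2) = 27 ≈ 27.000.

E[X] = 27 = 27.000.


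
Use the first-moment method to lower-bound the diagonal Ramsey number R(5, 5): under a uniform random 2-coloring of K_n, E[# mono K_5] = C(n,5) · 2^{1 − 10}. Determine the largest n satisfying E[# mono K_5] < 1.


We need C(n, 5) · 2^{1 − 10} < 1, i.e. C(n, 5) < 2^{10 − 1} = 512.
Check values of n near the boundary:
  n = 7: C(7, 5) = 21; 21 < 512? YES
  n = 8: C(8, 5) = 56; 56 < 512? YES
  n = 9: C(9, 5) = 126; 126 < 512? YES
  n = 10: C(10, 5) = 252; 252 < 512? YES
  n = 11: C(11, 5) = 462; 462 < 512? YES
  n = 12: C(12, 5) = 792; 792 < 512? NO
  n = 13: C(13, 5) = 1287; 1287 < 512? NO
The largest n with C(n, 5) < 512 is n = 11 (where E[X] = 231/256 ≈ 0.9023). Hence R(5, 5) > 11, i.e. R(5, 5) ≥ 12.

Largest n = 11; hence R(5, 5) > 11.


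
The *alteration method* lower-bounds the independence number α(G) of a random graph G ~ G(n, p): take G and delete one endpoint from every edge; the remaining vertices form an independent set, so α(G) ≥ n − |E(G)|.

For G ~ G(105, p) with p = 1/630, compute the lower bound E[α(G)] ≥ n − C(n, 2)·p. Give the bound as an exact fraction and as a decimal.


E[|E(G)|] = C(105, 2)·p = 5460 · (1/630) = 26/3.
E[α(G)] ≥ n − E[|E(G)|] = 105 − 26/3 = 289/3.
Numerically: ≈ 96.333.
(This is only a lower bound; the true E[α(G)] may be larger.)

E[α(G)] ≥ 289/3 ≈ 96.333.


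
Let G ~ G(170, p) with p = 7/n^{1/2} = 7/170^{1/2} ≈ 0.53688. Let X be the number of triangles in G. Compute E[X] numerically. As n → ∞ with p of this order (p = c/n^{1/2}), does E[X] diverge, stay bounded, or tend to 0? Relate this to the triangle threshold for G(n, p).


Number of potential triangles: C(170, 3) = 804440.
Each occurs with probability p³ ≈ (0.53688)³ ≈ 1.5474647e-01.
By linearity: E[X] = C(170, 3)·p³ ≈ 804440 · 1.5474647e-01 ≈ 124484.24662.
Since α = 1/2 < 1, p = c/n^{1/2} ≫ 1/n is above the triangle threshold p ~ 1/n. Asymptotically E[X] ~ (c³/6)·n^{3(1−α)} = (7³/6)·n^{1.5} → ∞; triangles are abundant w.h.p.

E[X] ≈ 124484.24662; in regime p = Θ(1/n^{1/2}) E[X] diverges (above the triangle threshold p ~ 1/n).


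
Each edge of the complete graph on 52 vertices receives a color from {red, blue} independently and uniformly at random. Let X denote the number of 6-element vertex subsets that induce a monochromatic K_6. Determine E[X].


Let X = Σ_S X_S over the C(52, 6) = 20358520 subsets S of size 6, where X_S = 1 if the K_6 on S is monochromatic.
For a fixed S, the K_6 on S has C(6, 2) = 15 edges. P[all 15 edges red] = (1/2)^15, and likewise for blue, so P[monochromatic] = 2·(1/2)^15 = 2^{1 − 15} = 1/16384.
By linearity: E[X] = C(52, 6) · 2^{1 − 15} = 20358520 · 1/16384 = 2544815/2048.
Numerically: E[X] ≈ 1242.58545.

E[X] = C(52,6)·2^(1−C(6,2)) = 2544815/2048 ≈ 1242.58545.


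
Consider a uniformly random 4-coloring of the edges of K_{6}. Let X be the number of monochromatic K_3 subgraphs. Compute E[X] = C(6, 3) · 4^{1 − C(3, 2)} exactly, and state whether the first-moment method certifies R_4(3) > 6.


E[X] = C(6, 3) · 4^{1 − 3} = 20 · 4^{−2} = 20/16.
As a reduced fraction: E[X] = 5/4 ≈ 1.250.
Is E[X] < 1? NO.
Since E[X] ≥ 1, the first-moment bound is inconclusive at n = 6; it does NOT by itself certify R_4(3) > 6.

E[X] = 5/4 ≈ 1.250; E[X] ≥ 1; first-moment method inconclusive here.


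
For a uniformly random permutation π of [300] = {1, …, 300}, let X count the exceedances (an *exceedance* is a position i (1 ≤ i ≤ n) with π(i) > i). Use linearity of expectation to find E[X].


Write X = Σ_{i=1}^{300} X_i, where X_i = 1_{π(i) > i}.
For each fixed i, π(i) is uniform over {1, …, 300} (marginal of a uniform permutation), so P[π(i) > i] = (n − i)/n. Summing: Σ_{i=1}^{300} (n − i)/n = (0 + 1 + … + 299)/300 = 300(300 − 1)/(2·300) = (300 − 1)/2.
Hence E[X] = Σ_{i=1}^{300} (300 − i)/300 = 299/2 ≈ 149.50000.

E[X] = 299/2 = 149.50000.


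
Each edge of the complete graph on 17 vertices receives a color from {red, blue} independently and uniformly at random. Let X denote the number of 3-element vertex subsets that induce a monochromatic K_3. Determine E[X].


Let X = Σ_S X_S over the C(17, 3) = 680 subsets S of size 3, where X_S = 1 if the K_3 on S is monochromatic.
For a fixed S, the K_3 on S has C(3, 2) = 3 edges. P[all 3 edges red] = (1/2)^3, and likewise for blue, so P[monochromatic] = 2·(1/2)^3 = 2^{1 − 3} = 1/4.
By linearity of expectation: E[X] = C(17, 3) · 2^{1 − 3} = 680 · 1/4 = 170.
Numerically: E[X] ≈ 170.000.

E[X] = C(17,3)·2^(1−C(3,2)) = 170 ≈ 170.000.


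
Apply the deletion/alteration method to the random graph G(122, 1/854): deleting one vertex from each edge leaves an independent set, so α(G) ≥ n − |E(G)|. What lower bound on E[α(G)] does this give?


E[|E(G)|] = C(122, 2)·p = 7381 · (1/854) = 121/14.
E[α(G)] ≥ n − E[|E(G)|] = 122 − 121/14 = 1587/14.
Numerically: ≈ 113.3571.
(This is only a lower bound; the true E[α(G)] may be larger.)

E[α(G)] ≥ 1587/14 ≈ 113.3571.


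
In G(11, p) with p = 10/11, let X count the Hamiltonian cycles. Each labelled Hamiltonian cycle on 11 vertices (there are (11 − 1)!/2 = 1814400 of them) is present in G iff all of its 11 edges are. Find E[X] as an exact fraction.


K_11 has (11 − 1)!/2 = 1814400 labelled Hamiltonian cycles.
For each such Hamiltonian cycle H, let X_H = 1 if all 11 edges of H are present in G. Then P[X_H = 1] = p^{11} = (10/11)^{11} = 100000000000/285311670611.
Summing the indicators: E[X] = Σ_H E[X_H] = 1814400 · p^{11} = 1814400 · 100000000000/285311670611 = 181440000000000000/285311670611.
Numerically: E[X] ≈ 6.36e+05.

E[X] = 1814400 · (10/11)^{11} = 181440000000000000/285311670611 ≈ 6.36e+05.


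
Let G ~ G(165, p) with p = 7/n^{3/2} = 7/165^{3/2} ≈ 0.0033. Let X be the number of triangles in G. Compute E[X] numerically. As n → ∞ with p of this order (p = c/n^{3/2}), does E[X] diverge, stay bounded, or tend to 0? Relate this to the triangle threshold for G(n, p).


Number of potential triangles: C(165, 3) = 735130.
Each occurs with probability p³ ≈ (0.0033)³ ≈ 3.60260e-08.
By linearity: E[X] = C(165, 3)·p³ ≈ 735130 · 3.60260e-08 ≈ 0.026.
Since α = 3/2 > 1, p = c/n^{3/2} = o(1/n) is below the triangle threshold p ~ 1/n. Asymptotically E[X] ~ (c³/6)·n^{3(1−α)} = (7³/6)·n^{-1.5} → 0, so by Markov's inequality G has no triangles w.h.p.

E[X] ≈ 0.026; in regime p = Θ(1/n^{3/2}) E[X] tends to 0 (below the triangle threshold p ~ 1/n).


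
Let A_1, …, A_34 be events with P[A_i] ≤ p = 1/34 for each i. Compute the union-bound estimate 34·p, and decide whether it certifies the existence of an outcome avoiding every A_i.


Union bound: P[∪_{i=1}^{34} A_i] ≤ Σ_i P[A_i] ≤ 34·p = 34·(1/34) = 1.
Numerically: 1 ≈ 1.000.
Is 1 < 1? NO.
Since the bound 1 is ≥ 1, the union bound is uninformative here; it does NOT by itself certify existence.

34·p = 1 ≈ 1.000; existence NOT certified by the union bound.


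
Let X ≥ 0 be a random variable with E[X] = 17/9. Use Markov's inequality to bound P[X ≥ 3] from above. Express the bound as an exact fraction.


μ = E[X] = 17/9, a = 3.
Markov: P[X ≥ 3] ≤ μ/a = (17/9)/3 = 17/27.
Numerically: ≈ 0.629630.
(Since a = 3 > μ = 1.888889, the bound 17/27 is < 1 and informative.)

P[X ≥ 3] ≤ 17/27 ≈ 0.629630.


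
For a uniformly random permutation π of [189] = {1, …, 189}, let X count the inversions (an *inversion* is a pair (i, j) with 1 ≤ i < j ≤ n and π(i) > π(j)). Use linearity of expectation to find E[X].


Write X = Σ X_I over the C(189, 2) = 17766 pairs i < j, with X_I the indicator of one inversion.
There are 17766 indicators.
For each fixed pair i < j, the values π(i) and π(j) are two distinct elements of {1, …, 189} in uniformly random order; by symmetry P[π(i) > π(j)] = 1/2.
By linearity: E[X] = 17766 · (1/2) = C(189, 2) · (1/2) = 17766/2 = 8883 ≈ 8883.000000.

E[X] = 8883 = 8883.000000.


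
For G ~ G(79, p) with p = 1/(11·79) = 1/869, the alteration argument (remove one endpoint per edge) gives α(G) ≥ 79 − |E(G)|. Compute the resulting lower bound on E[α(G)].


E[|E(G)|] = C(79, 2)·p = 3081 · (1/869) = 39/11.
E[α(G)] ≥ n − E[|E(G)|] = 79 − 39/11 = 830/11.
Numerically: ≈ 75.45455.
(This is only a lower bound; the true E[α(G)] may be larger.)

E[α(G)] ≥ 830/11 ≈ 75.45455.


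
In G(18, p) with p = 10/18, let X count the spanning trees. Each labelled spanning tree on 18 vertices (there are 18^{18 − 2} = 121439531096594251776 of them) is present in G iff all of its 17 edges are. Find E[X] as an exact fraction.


K_18 has 18^{18 − 2} = 121439531096594251776 labelled spanning trees.
For each such spanning tree H, let X_H = 1 if all 17 edges of H are present in G. Then P[X_H = 1] = p^{17} = (5/9)^{17} = 762939453125/16677181699666569.
By linearity: E[X] = Σ_H E[X_H] = 121439531096594251776 · p^{17} = 121439531096594251776 · 762939453125/16677181699666569 = 50000000000000000/9.
Numerically: E[X] ≈ 5.556e+15.

E[X] = 121439531096594251776 · (5/9)^{17} = 50000000000000000/9 ≈ 5.556e+15.


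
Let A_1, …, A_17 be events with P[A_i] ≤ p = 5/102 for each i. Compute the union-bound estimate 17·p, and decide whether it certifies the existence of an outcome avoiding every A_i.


Union bound: P[∪_{i=1}^{17} A_i] ≤ Σ_i P[A_i] ≤ 17·p = 17·(5/102) = 5/6.
Numerically: 5/6 ≈ 0.8333.
Is 5/6 < 1? YES.
Since P[∪ A_i] ≤ 5/6 < 1, the complement has P[∩ A_i^c] ≥ 1 − 5/6 = 1/6 > 0, so some outcome avoids every A_i.

17·p = 5/6 ≈ 0.8333; existence CERTIFIED by the union bound.


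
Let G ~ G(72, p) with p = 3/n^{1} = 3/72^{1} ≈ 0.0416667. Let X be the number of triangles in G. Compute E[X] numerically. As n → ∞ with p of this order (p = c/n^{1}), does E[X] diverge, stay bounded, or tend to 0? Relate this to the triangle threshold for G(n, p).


Number of potential triangles: C(72, 3) = 59640.
Each occurs with probability p³ ≈ (0.0416667)³ ≈ 7.23379630e-05.
By linearity: E[X] = C(72, 3)·p³ ≈ 59640 · 7.23379630e-05 ≈ 4.314236.
Here α = 1, so p = 3/n is exactly at the triangle threshold p ~ 1/n. Asymptotically E[X] → c³/6 = 3³/6 = 9/2 ≈ 4.500000, a bounded constant. In this regime the triangle count is asymptotically Poisson(c³/6).

E[X] ≈ 4.314236; in regime p = Θ(1/n^{1}) E[X] stays bounded (at the triangle threshold p ~ 1/n).


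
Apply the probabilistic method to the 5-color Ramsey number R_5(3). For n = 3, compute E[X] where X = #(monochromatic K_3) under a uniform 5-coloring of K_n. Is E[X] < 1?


E[X] = C(3, 3) · 5^{1 − 3} = 1 · 5^{−2} = 1/25.
As a reduced fraction: E[X] = 1/25 ≈ 0.040000.
Is E[X] < 1? YES.
Since E[X] < 1, there exists a 5-coloring of K_{3} with no monochromatic K_3; hence R_5(3) > 3.

E[X] = 1/25 ≈ 0.040000; E[X] < 1, so R_5(3) > 3.


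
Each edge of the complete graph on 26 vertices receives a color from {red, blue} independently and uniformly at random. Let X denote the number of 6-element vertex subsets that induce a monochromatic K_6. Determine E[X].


Let X = Σ_S X_S over the C(26, 6) = 230230 subsets S of size 6, where X_S = 1 if the K_6 on S is monochromatic.
For a fixed S, the K_6 on S has C(6, 2) = 15 edges. P[all 15 edges red] = (1/2)^15, and likewise for blue, so P[monochromatic] = 2·(1/2)^15 = 2^{1 − 15} = 1/16384.
Summing: E[X] = C(26, 6) · 2^{1 − 15} = 230230 · 1/16384 = 115115/8192.
Numerically: E[X] ≈ 14.05212.

E[X] = C(26,6)·2^(1−C(6,2)) = 115115/8192 ≈ 14.05212.


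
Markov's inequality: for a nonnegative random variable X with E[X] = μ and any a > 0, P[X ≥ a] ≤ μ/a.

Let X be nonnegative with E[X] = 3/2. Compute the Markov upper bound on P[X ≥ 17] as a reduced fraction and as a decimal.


μ = E[X] = 3/2, a = 17.
Markov: P[X ≥ 17] ≤ μ/a = (3/2)/17 = 3/34.
Numerically: ≈ 0.08824.
(Since a = 17 > μ = 1.50000, the bound 3/34 is < 1 and informative.)

P[X ≥ 17] ≤ 3/34 ≈ 0.08824.


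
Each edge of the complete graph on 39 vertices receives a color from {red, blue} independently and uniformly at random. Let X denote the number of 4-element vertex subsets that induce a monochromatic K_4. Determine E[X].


Let X = Σ_S X_S over the C(39, 4) = 82251 subsets S of size 4, where X_S = 1 if the K_4 on S is monochromatic.
For a fixed S, the K_4 on S has C(4, 2) = 6 edges. P[all 6 edges red] = (1/2)^6, and likewise for blue, so P[monochromatic] = 2·(1/2)^6 = 2^{1 − 6} = 1/32.
By linearity of expectation: E[X] = C(39, 4) · 2^{1 − 6} = 82251 · 1/32 = 82251/32.
Numerically: E[X] ≈ 2570.3438.

E[X] = C(39,4)·2^(1−C(4,2)) = 82251/32 ≈ 2570.3438.


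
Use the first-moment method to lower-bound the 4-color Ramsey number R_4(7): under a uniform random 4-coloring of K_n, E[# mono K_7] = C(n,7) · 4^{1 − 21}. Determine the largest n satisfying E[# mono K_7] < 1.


We need C(n, 7) · 4^{1 − 21} < 1, i.e. C(n, 7) < 4^{21 − 1} = 1099511627776.
Check values of n near the boundary:
  n = 175: C(175, 7) = 883208107275; 883208107275 < 1099511627776? YES
  n = 176: C(176, 7) = 919790691600; 919790691600 < 1099511627776? YES
  n = 177: C(177, 7) = 957664425960; 957664425960 < 1099511627776? YES
  n = 178: C(178, 7) = 996867063280; 996867063280 < 1099511627776? YES
  n = 179: C(179, 7) = 1037437234460; 1037437234460 < 1099511627776? YES
  n = 180: C(180, 7) = 1079414463600; 1079414463600 < 1099511627776? YES
  n = 181: C(181, 7) = 1122839183400; 1122839183400 < 1099511627776? NO
  n = 182: C(182, 7) = 1167752750736; 1167752750736 < 1099511627776? NO
The largest n with C(n, 7) < 1099511627776 is n = 180 (where E[X] = 67463403975/68719476736 ≈ 0.982). Hence R_4(7) > 180, i.e. R_4(7) ≥ 181.

Largest n = 180; hence R_4(7) > 180.


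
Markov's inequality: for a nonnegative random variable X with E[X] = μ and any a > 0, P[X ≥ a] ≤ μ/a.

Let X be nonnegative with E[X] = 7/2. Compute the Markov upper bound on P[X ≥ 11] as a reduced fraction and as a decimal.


μ = E[X] = 7/2, a = 11.
Markov: P[X ≥ 11] ≤ μ/a = (7/2)/11 = 7/22.
Numerically: ≈ 0.318182.
(Since a = 11 > μ = 3.500000, the bound 7/22 is < 1 and informative.)

P[X ≥ 11] ≤ 7/22 ≈ 0.318182.


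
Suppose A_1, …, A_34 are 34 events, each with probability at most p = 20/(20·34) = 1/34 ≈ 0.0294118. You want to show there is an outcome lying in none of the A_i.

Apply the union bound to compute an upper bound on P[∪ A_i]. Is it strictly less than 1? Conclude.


Union bound: P[∪_{i=1}^{34} A_i] ≤ Σ_i P[A_i] ≤ 34·p = 34·(1/34) = 1.
Numerically: 1 ≈ 1.0000000.
Is 1 < 1? NO.
Since the bound 1 is ≥ 1, the union bound is uninformative here; it does NOT by itself certify existence.

34·p = 1 ≈ 1.0000000; existence NOT certified by the union bound.


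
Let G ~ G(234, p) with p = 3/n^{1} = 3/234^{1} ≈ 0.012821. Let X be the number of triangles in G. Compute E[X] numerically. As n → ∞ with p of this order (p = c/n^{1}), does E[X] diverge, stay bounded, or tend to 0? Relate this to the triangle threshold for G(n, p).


Number of potential triangles: C(234, 3) = 2108184.
Each occurs with probability p³ ≈ (0.012821)³ ≈ 2.1072506e-06.
By linearity: E[X] = C(234, 3)·p³ ≈ 2108184 · 2.1072506e-06 ≈ 4.44247.
Here α = 1, so p = 3/n is exactly at the triangle threshold p ~ 1/n. Asymptotically E[X] → c³/6 = 3³/6 = 9/2 ≈ 4.50000, a bounded constant. In this regime the triangle count is asymptotically Poisson(c³/6).

E[X] ≈ 4.44247; in regime p = Θ(1/n^{1}) E[X] stays bounded (at the triangle threshold p ~ 1/n).


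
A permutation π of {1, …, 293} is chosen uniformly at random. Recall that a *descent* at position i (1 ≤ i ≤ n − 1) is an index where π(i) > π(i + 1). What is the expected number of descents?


Write X = Σ X_I over i = 1, …, 292, with X_I the indicator of one descent.
There are 292 indicators.
For each fixed i, the pair (π(i), π(i+1)) is a uniformly random ordered pair of distinct values from {1, …, 293}; by symmetry P[π(i) > π(i+1)] = 1/2.
By linearity: E[X] = 292 · (1/2) = (293 − 1) · (1/2) = 146 ≈ 146.000.

E[X] = 146 = 146.000.


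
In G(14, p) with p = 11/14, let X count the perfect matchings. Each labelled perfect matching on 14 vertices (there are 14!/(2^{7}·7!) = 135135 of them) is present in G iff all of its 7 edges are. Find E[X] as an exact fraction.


K_14 has 14!/(2^{7}·7!) = 135135 labelled perfect matchings.
For each such perfect matching H, let X_H = 1 if all 7 edges of H are present in G. Then P[X_H = 1] = p^{7} = (11/14)^{7} = 19487171/105413504.
By linearity: E[X] = Σ_H E[X_H] = 135135 · p^{7} = 135135 · 19487171/105413504 = 376199836155/15059072.
Numerically: E[X] ≈ 24981.6.

E[X] = 135135 · (11/14)^{7} = 376199836155/15059072 ≈ 24981.6.


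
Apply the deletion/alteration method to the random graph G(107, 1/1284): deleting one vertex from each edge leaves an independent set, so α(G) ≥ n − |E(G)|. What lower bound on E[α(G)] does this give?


E[|E(G)|] = C(107, 2)·p = 5671 · (1/1284) = 53/12.
E[α(G)] ≥ n − E[|E(G)|] = 107 − 53/12 = 1231/12.
Numerically: ≈ 102.583.
(This is only a lower bound; the true E[α(G)] may be larger.)

E[α(G)] ≥ 1231/12 ≈ 102.583.


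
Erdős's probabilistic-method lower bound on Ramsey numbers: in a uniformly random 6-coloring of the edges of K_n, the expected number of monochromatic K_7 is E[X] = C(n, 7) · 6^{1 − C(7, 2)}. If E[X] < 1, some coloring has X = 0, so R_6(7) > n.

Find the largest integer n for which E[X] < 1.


We need C(n, 7) · 6^{1 − 21} < 1, i.e. C(n, 7) < 6^{21 − 1} = 3656158440062976.
Check values of n near the boundary:
  n = 567: C(567, 7) = 3601671315933933; 3601671315933933 < 3656158440062976? YES
  n = 568: C(568, 7) = 3646611956239704; 3646611956239704 < 3656158440062976? YES
  n = 569: C(569, 7) = 3692032389858348; 3692032389858348 < 3656158440062976? NO
  n = 570: C(570, 7) = 3737936877831720; 3737936877831720 < 3656158440062976? NO
The largest n with C(n, 7) < 3656158440062976 is n = 568 (where E[X] = 16882462760369/16926659444736 ≈ 0.9974). Hence R_6(7) > 568, i.e. R_6(7) ≥ 569.

Largest n = 568; hence R_6(7) > 568.


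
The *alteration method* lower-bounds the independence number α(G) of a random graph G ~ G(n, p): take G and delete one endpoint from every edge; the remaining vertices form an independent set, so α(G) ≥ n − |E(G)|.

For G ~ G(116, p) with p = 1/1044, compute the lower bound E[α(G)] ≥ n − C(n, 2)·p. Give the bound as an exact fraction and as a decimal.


E[|E(G)|] = C(116, 2)·p = 6670 · (1/1044) = 115/18.
E[α(G)] ≥ n − E[|E(G)|] = 116 − 115/18 = 1973/18.
Numerically: ≈ 109.611111.
(This is only a lower bound; the true E[α(G)] may be larger.)

E[α(G)] ≥ 1973/18 ≈ 109.611111.


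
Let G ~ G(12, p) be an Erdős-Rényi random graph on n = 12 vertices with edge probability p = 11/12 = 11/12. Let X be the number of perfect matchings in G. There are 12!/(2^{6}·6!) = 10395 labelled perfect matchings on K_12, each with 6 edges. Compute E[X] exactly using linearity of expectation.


K_12 has 12!/(2^{6}·6!) = 10395 labelled perfect matchings.
For each such perfect matching H, let X_H = 1 if all 6 edges of H are present in G. Then P[X_H = 1] = p^{6} = (11/12)^{6} = 1771561/2985984.
By linearity: E[X] = Σ_H E[X_H] = 10395 · p^{6} = 10395 · 1771561/2985984 = 682050985/110592.
Numerically: E[X] ≈ 6167.27.

E[X] = 10395 · (11/12)^{6} = 682050985/110592 ≈ 6167.27.


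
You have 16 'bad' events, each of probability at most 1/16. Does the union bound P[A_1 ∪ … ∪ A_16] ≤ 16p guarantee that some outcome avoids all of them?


Union bound: P[∪_{i=1}^{16} A_i] ≤ Σ_i P[A_i] ≤ 16·p = 16·(1/16) = 1.
Numerically: 1 ≈ 1.000000.
Is 1 < 1? NO.
Since the bound 1 is ≥ 1, the union bound is uninformative here; it does NOT by itself certify existence.

16·p = 1 ≈ 1.000000; existence NOT certified by the union bound.


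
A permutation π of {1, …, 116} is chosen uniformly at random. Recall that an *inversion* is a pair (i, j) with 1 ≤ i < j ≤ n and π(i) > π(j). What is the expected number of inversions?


Write X = Σ X_I over the C(116, 2) = 6670 pairs i < j, with X_I the indicator of one inversion.
There are 6670 indicators.
For each fixed pair i < j, the values π(i) and π(j) are two distinct elements of {1, …, 116} in uniformly random order; by symmetry P[π(i) > π(j)] = 1/2.
By linearity: E[X] = 6670 · (1/2) = C(116, 2) · (1/2) = 6670/2 = 3335 ≈ 3335.00000.

E[X] = 3335 = 3335.00000.


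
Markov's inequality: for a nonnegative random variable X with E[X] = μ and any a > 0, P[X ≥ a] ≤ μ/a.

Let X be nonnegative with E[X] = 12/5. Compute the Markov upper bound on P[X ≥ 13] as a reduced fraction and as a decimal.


μ = E[X] = 12/5, a = 13.
Markov: P[X ≥ 13] ≤ μ/a = (12/5)/13 = 12/65.
Numerically: ≈ 0.18462.
(Since a = 13 > μ = 2.40000, the bound 12/65 is < 1 and informative.)

P[X ≥ 13] ≤ 12/65 ≈ 0.18462.


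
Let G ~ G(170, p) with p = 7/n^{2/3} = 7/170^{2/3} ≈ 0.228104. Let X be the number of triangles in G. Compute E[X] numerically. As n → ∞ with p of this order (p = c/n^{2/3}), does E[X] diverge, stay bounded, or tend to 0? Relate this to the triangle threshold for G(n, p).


Number of potential triangles: C(170, 3) = 804440.
Each occurs with probability p³ ≈ (0.228104)³ ≈ 1.18685121e-02.
By linearity: E[X] = C(170, 3)·p³ ≈ 804440 · 1.18685121e-02 ≈ 9547.505882.
Since α = 2/3 < 1, p = c/n^{2/3} ≫ 1/n is above the triangle threshold p ~ 1/n. Asymptotically E[X] ~ (c³/6)·n^{3(1−α)} = (7³/6)·n^{1} → ∞; triangles are abundant w.h.p.

E[X] ≈ 9547.505882; in regime p = Θ(1/n^{2/3}) E[X] diverges (above the triangle threshold p ~ 1/n).


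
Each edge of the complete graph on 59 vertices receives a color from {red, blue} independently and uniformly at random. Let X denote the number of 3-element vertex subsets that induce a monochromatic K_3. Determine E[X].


Let X = Σ_S X_S over the C(59, 3) = 32509 subsets S of size 3, where X_S = 1 if the K_3 on S is monochromatic.
For a fixed S, the K_3 on S has C(3, 2) = 3 edges. P[all 3 edges red] = (1/2)^3, and likewise for blue, so P[monochromatic] = 2·(1/2)^3 = 2^{1 − 3} = 1/4.
Summing: E[X] = C(59, 3) · 2^{1 − 3} = 32509 · 1/4 = 32509/4.
Numerically: E[X] ≈ 8127.2500.

E[X] = C(59,3)·2^(1−C(3,2)) = 32509/4 ≈ 8127.2500.


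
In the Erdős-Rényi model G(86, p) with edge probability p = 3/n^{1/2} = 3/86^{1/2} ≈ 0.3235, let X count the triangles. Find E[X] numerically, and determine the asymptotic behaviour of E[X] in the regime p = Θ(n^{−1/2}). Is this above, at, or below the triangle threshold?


Number of potential triangles: C(86, 3) = 102340.
Each occurs with probability p³ ≈ (0.3235)³ ≈ 3.385448e-02.
By linearity: E[X] = C(86, 3)·p³ ≈ 102340 · 3.385448e-02 ≈ 3464.6670.
Since α = 1/2 < 1, p = c/n^{1/2} ≫ 1/n is above the triangle threshold p ~ 1/n. Asymptotically E[X] ~ (c³/6)·n^{3(1−α)} = (3³/6)·n^{1.5} → ∞; triangles are abundant w.h.p.

E[X] ≈ 3464.6670; in regime p = Θ(1/n^{1/2}) E[X] diverges (above the triangle threshold p ~ 1/n).


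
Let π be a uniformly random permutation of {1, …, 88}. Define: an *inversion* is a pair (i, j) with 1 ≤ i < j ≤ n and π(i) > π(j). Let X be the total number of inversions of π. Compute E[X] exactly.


Write X = Σ X_I over the C(88, 2) = 3828 pairs i < j, with X_I the indicator of one inversion.
There are 3828 indicators.
For each fixed pair i < j, the values π(i) and π(j) are two distinct elements of {1, …, 88} in uniformly random order; by symmetry P[π(i) > π(j)] = 1/2.
By linearity: E[X] = 3828 · (1/2) = C(88, 2) · (1/2) = 3828/2 = 1914 ≈ 1914.000.

E[X] = 1914 = 1914.000.


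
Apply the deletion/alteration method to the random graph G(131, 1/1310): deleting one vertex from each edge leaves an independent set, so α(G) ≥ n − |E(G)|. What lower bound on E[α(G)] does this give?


E[|E(G)|] = C(131, 2)·p = 8515 · (1/1310) = 13/2.
E[α(G)] ≥ n − E[|E(G)|] = 131 − 13/2 = 249/2.
Numerically: ≈ 124.50000.
(This is only a lower bound; the true E[α(G)] may be larger.)

E[α(G)] ≥ 249/2 ≈ 124.50000.


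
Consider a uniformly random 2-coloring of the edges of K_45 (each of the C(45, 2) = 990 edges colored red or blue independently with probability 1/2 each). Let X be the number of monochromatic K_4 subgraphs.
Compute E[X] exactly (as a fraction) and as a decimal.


Let X = Σ_S X_S over the C(45, 4) = 148995 subsets S of size 4, where X_S = 1 if the K_4 on S is monochromatic.
For a fixed S, the K_4 on S has C(4, 2) = 6 edges. P[all 6 edges red] = (1/2)^6, and likewise for blue, so P[monochromatic] = 2·(1/2)^6 = 2^{1 − 6} = 1/32.
Summing: E[X] = C(45, 4) · 2^{1 − 6} = 148995 · 1/32 = 148995/32.
Numerically: E[X] ≈ 4656.093750.

E[X] = C(45,4)·2^(1−C(4,2)) = 148995/32 ≈ 4656.093750.


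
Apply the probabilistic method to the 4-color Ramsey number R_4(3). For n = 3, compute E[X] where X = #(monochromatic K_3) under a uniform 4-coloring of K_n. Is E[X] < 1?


E[X] = C(3, 3) · 4^{1 − 3} = 1 · 4^{−2} = 1/16.
As a reduced fraction: E[X] = 1/16 ≈ 0.0625.
Is E[X] < 1? YES.
Since E[X] < 1, there exists a 4-coloring of K_{3} with no monochromatic K_3; hence R_4(3) > 3.

E[X] = 1/16 ≈ 0.0625; E[X] < 1, so R_4(3) > 3.


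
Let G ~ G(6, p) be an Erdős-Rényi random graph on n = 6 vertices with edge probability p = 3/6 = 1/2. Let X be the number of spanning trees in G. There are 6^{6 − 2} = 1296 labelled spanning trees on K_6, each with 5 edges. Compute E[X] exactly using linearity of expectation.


K_6 has 6^{6 − 2} = 1296 labelled spanning trees.
For each such spanning tree H, let X_H = 1 if all 5 edges of H are present in G. Then P[X_H = 1] = p^{5} = (1/2)^{5} = 1/32.
Summing the indicators: E[X] = Σ_H E[X_H] = 1296 · p^{5} = 1296 · 1/32 = 81/2.
Numerically: E[X] ≈ 40.5.

E[X] = 1296 · (1/2)^{5} = 81/2 ≈ 40.5.


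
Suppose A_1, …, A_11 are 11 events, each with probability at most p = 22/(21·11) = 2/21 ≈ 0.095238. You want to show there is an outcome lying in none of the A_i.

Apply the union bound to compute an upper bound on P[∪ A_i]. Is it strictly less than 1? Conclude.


Union bound: P[∪_{i=1}^{11} A_i] ≤ Σ_i P[A_i] ≤ 11·p = 11·(2/21) = 22/21.
Numerically: 22/21 ≈ 1.047619.
Is 22/21 < 1? NO.
Since the bound 22/21 is ≥ 1, the union bound is uninformative here; it does NOT by itself certify existence.

11·p = 22/21 ≈ 1.047619; existence NOT certified by the union bound.


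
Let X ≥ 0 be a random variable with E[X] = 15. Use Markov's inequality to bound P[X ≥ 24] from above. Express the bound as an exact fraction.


μ = E[X] = 15, a = 24.
Markov: P[X ≥ 24] ≤ μ/a = (15)/24 = 5/8.
Numerically: ≈ 0.625.
(Since a = 24 > μ = 15.000, the bound 5/8 is < 1 and informative.)

P[X ≥ 24] ≤ 5/8 ≈ 0.625.


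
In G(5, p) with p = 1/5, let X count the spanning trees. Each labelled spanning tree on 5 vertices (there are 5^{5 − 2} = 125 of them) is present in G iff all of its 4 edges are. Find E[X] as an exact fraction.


K_5 has 5^{5 − 2} = 125 labelled spanning trees.
For each such spanning tree H, let X_H = 1 if all 4 edges of H are present in G. Then P[X_H = 1] = p^{4} = (1/5)^{4} = 1/625.
Summing the indicators: E[X] = Σ_H E[X_H] = 125 · p^{4} = 125 · 1/625 = 1/5.
Numerically: E[X] ≈ 0.2.

E[X] = 125 · (1/5)^{4} = 1/5 ≈ 0.2.


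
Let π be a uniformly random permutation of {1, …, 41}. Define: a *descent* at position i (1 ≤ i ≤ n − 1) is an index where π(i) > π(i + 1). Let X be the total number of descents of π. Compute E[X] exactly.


Write X = Σ X_I over i = 1, …, 40, with X_I the indicator of one descent.
There are 40 indicators.
For each fixed i, the pair (π(i), π(i+1)) is a uniformly random ordered pair of distinct values from {1, …, 41}; by symmetry P[π(i) > π(i+1)] = 1/2.
By linearity: E[X] = 40 · (1/2) = (41 − 1) · (1/2) = 20 ≈ 20.000000.

E[X] = 20 = 20.000000.


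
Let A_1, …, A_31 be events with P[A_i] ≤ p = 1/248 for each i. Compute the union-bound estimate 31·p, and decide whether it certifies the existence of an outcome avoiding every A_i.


Union bound: P[∪_{i=1}^{31} A_i] ≤ Σ_i P[A_i] ≤ 31·p = 31·(1/248) = 1/8.
Numerically: 1/8 ≈ 0.125000.
Is 1/8 < 1? YES.
Since P[∪ A_i] ≤ 1/8 < 1, the complement has P[∩ A_i^c] ≥ 1 − 1/8 = 7/8 > 0, so some outcome avoids every A_i.

31·p = 1/8 ≈ 0.125000; existence CERTIFIED by the union bound.


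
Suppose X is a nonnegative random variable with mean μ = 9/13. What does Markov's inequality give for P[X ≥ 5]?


μ = E[X] = 9/13, a = 5.
Markov: P[X ≥ 5] ≤ μ/a = (9/13)/5 = 9/65.
Numerically: ≈ 0.1385.
(Since a = 5 > μ = 0.6923, the bound 9/65 is < 1 and informative.)

P[X ≥ 5] ≤ 9/65 ≈ 0.1385.


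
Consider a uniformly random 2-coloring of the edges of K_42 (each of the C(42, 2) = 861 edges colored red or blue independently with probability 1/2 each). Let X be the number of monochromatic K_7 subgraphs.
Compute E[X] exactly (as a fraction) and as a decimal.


Let X = Σ_S X_S over the C(42, 7) = 26978328 subsets S of size 7, where X_S = 1 if the K_7 on S is monochromatic.
For a fixed S, the K_7 on S has C(7, 2) = 21 edges. P[all 21 edges red] = (1/2)^21, and likewise for blue, so P[monochromatic] = 2·(1/2)^21 = 2^{1 − 21} = 1/1048576.
Summing: E[X] = C(42, 7) · 2^{1 − 21} = 26978328 · 1/1048576 = 3372291/131072.
Numerically: E[X] ≈ 25.729.

E[X] = C(42,7)·2^(1−C(7,2)) = 3372291/131072 ≈ 25.729.


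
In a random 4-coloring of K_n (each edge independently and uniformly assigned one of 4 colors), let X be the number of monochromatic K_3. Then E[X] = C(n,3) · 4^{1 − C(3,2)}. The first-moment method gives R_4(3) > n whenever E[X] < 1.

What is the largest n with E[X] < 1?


We need C(n, 3) · 4^{1 − 3} < 1, i.e. C(n, 3) < 4^{3 − 1} = 16.
Check values of n near the boundary:
  n = 3: C(3, 3) = 1; 1 < 16? YES
  n = 4: C(4, 3) = 4; 4 < 16? YES
  n = 5: C(5, 3) = 10; 10 < 16? YES
  n = 6: C(6, 3) = 20; 20 < 16? NO
The largest n with C(n, 3) < 16 is n = 5 (where E[X] = 5/8 ≈ 0.625). Hence R_4(3) > 5, i.e. R_4(3) ≥ 6.

Largest n = 5; hence R_4(3) > 5.


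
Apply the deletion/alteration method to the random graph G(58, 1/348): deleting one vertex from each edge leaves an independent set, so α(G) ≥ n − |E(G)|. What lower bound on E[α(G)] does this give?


E[|E(G)|] = C(58, 2)·p = 1653 · (1/348) = 19/4.
E[α(G)] ≥ n − E[|E(G)|] = 58 − 19/4 = 213/4.
Numerically: ≈ 53.250.
(This is only a lower bound; the true E[α(G)] may be larger.)

E[α(G)] ≥ 213/4 ≈ 53.250.


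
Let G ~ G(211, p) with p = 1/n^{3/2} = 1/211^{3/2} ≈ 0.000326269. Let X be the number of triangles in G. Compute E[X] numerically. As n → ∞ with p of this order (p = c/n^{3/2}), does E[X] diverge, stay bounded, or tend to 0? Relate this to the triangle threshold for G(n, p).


Number of potential triangles: C(211, 3) = 1543465.
Each occurs with probability p³ ≈ (0.000326269)³ ≈ 3.47319327e-11.
By linearity: E[X] = C(211, 3)·p³ ≈ 1543465 · 3.47319327e-11 ≈ 0.000054.
Since α = 3/2 > 1, p = c/n^{3/2} = o(1/n) is below the triangle threshold p ~ 1/n. Asymptotically E[X] ~ (c³/6)·n^{3(1−α)} = (1³/6)·n^{-1.5} → 0, so by Markov's inequality G has no triangles w.h.p.

E[X] ≈ 0.000054; in regime p = Θ(1/n^{3/2}) E[X] tends to 0 (below the triangle threshold p ~ 1/n).
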